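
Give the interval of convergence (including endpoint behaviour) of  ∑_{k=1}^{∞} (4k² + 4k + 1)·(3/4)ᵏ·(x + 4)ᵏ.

Apply the ratio test: |a_{k+1}| / |a_k| = [(4(k+1)² + 4(k+1) + 1)/(4k² + 4k + 1)] · 3/4, which tends to 3/4 as k → ∞.
The series converges when 3/4 · |x + 4| < 1, giving R = 4/3.
Check x = -8/3: the terms have absolute value of order k², which does not tend to 0, so the series diverges by the divergence test.
At x = -16/3: the terms have absolute value of order k², which does not tend to 0, so the series diverges by the divergence test.

(-16/3, -8/3)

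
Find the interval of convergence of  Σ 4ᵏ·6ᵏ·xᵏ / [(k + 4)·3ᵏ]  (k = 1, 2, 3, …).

The ratio of consecutive coefficients is [(k + 4)/((k+1) + 4)] · 4·6/3 → 8.
Thus R = 1/(8) = 1/8.
When x = 1/8, the terms behave like c/k; limit comparison with the harmonic series gives divergence.
When x = -1/8, an alternating series whose terms decrease to 0 in absolute value, so it converges by the Leibniz criterion.

[-1/8, 1/8)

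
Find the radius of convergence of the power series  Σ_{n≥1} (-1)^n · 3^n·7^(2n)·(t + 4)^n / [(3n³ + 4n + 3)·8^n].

The ratio of consecutive coefficients is [(3n³ + 4n + 3)/(3(n+1)³ + 4(n+1) + 3)] · 3·49/8 → 147/8.
Hence the series converges for |t + 4| < 1/(147/8) = 8/147, so the radius of convergence is 8/147.

R = 8/147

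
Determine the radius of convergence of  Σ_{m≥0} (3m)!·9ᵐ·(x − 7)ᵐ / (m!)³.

Ratio test: |a_{m+1}/a_m| = (3m+1)·(3m+2)·(3m+3)/(m+1)³ · 9 → 243 as m → ∞.
Convergence for |x − 7| · 243 < 1, i.e. |x − 7| < 1/243. So R = 1/243.

R = 1/243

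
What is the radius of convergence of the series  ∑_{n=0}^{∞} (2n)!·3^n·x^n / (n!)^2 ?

Ratio test: |a_{n+1}/a_n| = (2n+1)·(2n+2)/(n+1)² · 3 → 12 as n → ∞.
Hence the series converges for |x| < 1/(12) = 1/12, so the radius of convergence is 1/12.

R = 1/12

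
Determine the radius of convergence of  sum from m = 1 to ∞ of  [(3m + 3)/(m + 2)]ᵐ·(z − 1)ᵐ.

Applying the root test, |a_m|^(1/m) = (3m + 3)/(m + 2) → 3.
The series converges when 3 · |z − 1| < 1, giving R = 1/3.

R = 1/3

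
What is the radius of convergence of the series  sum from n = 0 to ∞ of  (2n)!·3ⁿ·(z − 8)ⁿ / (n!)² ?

The ratio of consecutive coefficients is (2n+1)·(2n+2)/(n+1)² · 3 → 12.
Convergence for |z − 8| · 12 < 1, i.e. |z − 8| < 1/12. So R = 1/12.

R = 1/12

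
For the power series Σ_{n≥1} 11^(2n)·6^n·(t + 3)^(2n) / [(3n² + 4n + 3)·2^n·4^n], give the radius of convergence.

R = 2√3/33

The ratio of consecutive coefficients is [(3n² + 4n + 3)/(3(n+1)² + 4(n+1) + 3)] · 121·6/(2·4) → 363/4.
Writing y = (t + 3)², the series in y has radius 4/363, so |t + 3| < √(4/363) and R = 2√3/33.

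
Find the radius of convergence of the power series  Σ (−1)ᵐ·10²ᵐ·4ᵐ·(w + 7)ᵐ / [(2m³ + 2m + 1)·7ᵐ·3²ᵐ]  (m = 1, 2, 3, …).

R = 63/400

By the ratio test, |a_{m+1}/a_m| = [(2m³ + 2m + 1)/(2(m+1)³ + 2(m+1) + 1)] · 100·4/(7·9) → 400/63.
Thus R = 1/(400/63) = 63/400.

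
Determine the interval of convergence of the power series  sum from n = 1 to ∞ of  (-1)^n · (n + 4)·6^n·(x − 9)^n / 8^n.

(23/3, 31/3)

Ratio test: |a_{n+1}/a_n| = [((n+1) + 4)/(n + 4)] · 6/8 → 3/4 as n → ∞.
Convergence for |x − 9| · 3/4 < 1, i.e. |x − 9| < 4/3. So R = 4/3.
When x = 31/3, the terms do not tend to 0, so the series diverges.
At x = 23/3: the terms have absolute value of order n, which does not tend to 0, so the series diverges by the divergence test.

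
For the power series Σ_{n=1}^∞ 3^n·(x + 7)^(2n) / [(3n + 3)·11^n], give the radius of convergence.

Ratio test: |a_{n+1}/a_n| = [(3n + 3)/(3(n+1) + 3)] · 3/11 → 3/11 as n → ∞.
Writing y = (x + 7)², the series in y has radius 11/3, so |x + 7| < √(11/3) and R = √33/3.

R = √33/3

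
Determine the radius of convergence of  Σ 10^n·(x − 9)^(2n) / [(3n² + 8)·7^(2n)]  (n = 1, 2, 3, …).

By the ratio test, |a_{n+1}/a_n| = [(3n² + 8)/(3(n+1)² + 8)] · 10/49 → 10/49.
Since the exponent of (x − 9) increases by 2 each term, convergence requires |x − 9|² < 49/10, hence R = 7√10/10.

R = 7√10/10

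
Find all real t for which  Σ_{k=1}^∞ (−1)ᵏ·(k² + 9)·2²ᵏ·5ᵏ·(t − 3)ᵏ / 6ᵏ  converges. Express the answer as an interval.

Apply the ratio test: |a_{k+1}| / |a_k| = [((k+1)² + 9)/(k² + 9)] · 4·5/6, which tends to 10/3 as k → ∞.
Thus R = 1/(10/3) = 3/10.
When t = 33/10, the terms do not tend to 0, so the series diverges.
Endpoint t = 27/10: the terms have absolute value of order k², which does not tend to 0, so the series diverges by the divergence test.

(27/10, 33/10)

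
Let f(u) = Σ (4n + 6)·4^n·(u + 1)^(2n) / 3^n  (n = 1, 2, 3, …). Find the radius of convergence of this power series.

R = √3/2

The ratio of consecutive coefficients is [(4(n+1) + 6)/(4n + 6)] · 4/3 → 4/3.
Writing y = (u + 1)², the series in y has radius 3/4, so |u + 1| < √(3/4) and R = √3/2.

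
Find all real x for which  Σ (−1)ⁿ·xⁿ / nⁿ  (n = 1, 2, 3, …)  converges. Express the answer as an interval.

(−∞, ∞)

Applying the root test, |a_n|^(1/n) = 1/n → 0.
The limit is 0 for every x, so R = ∞.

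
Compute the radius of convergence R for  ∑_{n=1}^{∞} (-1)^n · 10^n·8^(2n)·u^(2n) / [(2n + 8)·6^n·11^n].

R = √165/40

By the ratio test, |a_{n+1}/a_n| = [(2n + 8)/(2(n+1) + 8)] · 10·64/(6·11) → 320/33.
Since the exponent of u increases by 2 each term, convergence requires |u|² < 33/320, hence R = √165/40.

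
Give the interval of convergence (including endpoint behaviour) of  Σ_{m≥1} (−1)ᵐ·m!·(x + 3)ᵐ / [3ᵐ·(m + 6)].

Apply the ratio test: |a_{m+1}| / |a_m| = (m+1) · 1/3 · (m + 6)/((m+1) + 6), which tends to ∞ as m → ∞.
The terms grow without bound for any (x + 3) ≠ 0, so R = 0 (convergence only at x = -3).

{-3}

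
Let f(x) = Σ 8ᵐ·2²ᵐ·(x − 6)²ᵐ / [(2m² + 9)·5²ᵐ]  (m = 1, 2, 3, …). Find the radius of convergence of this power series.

Apply the ratio test: |a_{m+1}| / |a_m| = [(2m² + 9)/(2(m+1)² + 9)] · 8·4/25, which tends to 32/25 as m → ∞.
Since the exponent of (x − 6) increases by 2 each term, convergence requires |x − 6|² < 25/32, hence R = 5√2/8.

R = 5√2/8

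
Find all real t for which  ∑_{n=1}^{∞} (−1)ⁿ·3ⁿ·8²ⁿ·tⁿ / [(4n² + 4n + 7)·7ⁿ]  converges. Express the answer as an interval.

Apply the ratio test: |a_{n+1}| / |a_n| = [(4n² + 4n + 7)/(4(n+1)² + 4(n+1) + 7)] · 3·64/7, which tends to 192/7 as n → ∞.
Convergence for |t| · 192/7 < 1, i.e. |t| < 7/192. So R = 7/192.
Endpoint t = 7/192: the terms are on the order of 1/n², so the series converges absolutely by comparison with the p-series (p = 2 > 1).
Endpoint t = -7/192: absolute convergence follows by limit comparison with Σ 1/n².

[-7/192, 7/192]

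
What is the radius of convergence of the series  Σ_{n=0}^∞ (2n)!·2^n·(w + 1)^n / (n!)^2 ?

Ratio test: |a_{n+1}/a_n| = (2n+1)·(2n+2)/(n+1)² · 2 → 8 as n → ∞.
The series converges when 8 · |w + 1| < 1, giving R = 1/8.

R = 1/8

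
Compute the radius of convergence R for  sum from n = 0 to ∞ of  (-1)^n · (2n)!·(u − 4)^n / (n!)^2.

R = 1/4

The ratio of consecutive coefficients is (2n+1)·(2n+2)/(n+1)² → 4.
Hence the series converges for |u − 4| < 1/(4) = 1/4, so the radius of convergence is 1/4.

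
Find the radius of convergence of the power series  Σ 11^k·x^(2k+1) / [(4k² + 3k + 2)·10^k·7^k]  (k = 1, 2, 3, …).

R = √770/11

By the ratio test, |a_{k+1}/a_k| = [(4k² + 3k + 2)/(4(k+1)² + 3(k+1) + 2)] · 11/(10·7) → 11/70.
Writing y = x², the series in y has radius 70/11, so |x| < √(70/11) and R = √770/11.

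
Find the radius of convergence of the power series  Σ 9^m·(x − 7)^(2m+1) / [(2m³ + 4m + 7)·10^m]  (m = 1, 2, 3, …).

Ratio test: |a_{m+1}/a_m| = [(2m³ + 4m + 7)/(2(m+1)³ + 4(m+1) + 7)] · 9/10 → 9/10 as m → ∞.
Since the exponent of (x − 7) increases by 2 each term, convergence requires |x − 7|² < 10/9, hence R = √10/3.

R = √10/3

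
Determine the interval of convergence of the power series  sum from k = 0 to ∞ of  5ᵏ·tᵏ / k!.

The ratio of consecutive coefficients is 5 · 1/(k+1) → 0.
The ratio tends to 0 regardless of t, hence R = ∞.

(−∞, ∞)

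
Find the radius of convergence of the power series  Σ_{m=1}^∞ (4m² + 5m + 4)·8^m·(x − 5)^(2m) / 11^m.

The ratio of consecutive coefficients is [(4(m+1)² + 5(m+1) + 4)/(4m² + 5m + 4)] · 8/11 → 8/11.
Writing y = (x − 5)², the series in y has radius 11/8, so |x − 5| < √(11/8) and R = √22/4.

R = √22/4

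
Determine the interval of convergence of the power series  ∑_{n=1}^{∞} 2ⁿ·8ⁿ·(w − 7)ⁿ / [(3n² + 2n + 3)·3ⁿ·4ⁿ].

By the ratio test, |a_{n+1}/a_n| = [(3n² + 2n + 3)/(3(n+1)² + 2(n+1) + 3)] · 2·8/(3·4) → 4/3.
Thus R = 1/(4/3) = 3/4.
Check w = 31/4: absolute convergence follows by limit comparison with Σ 1/n².
At w = 25/4: absolute convergence follows by limit comparison with Σ 1/n².

[25/4, 31/4]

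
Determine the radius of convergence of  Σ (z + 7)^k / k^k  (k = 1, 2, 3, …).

R = ∞

By the Cauchy root test, |a_k|^(1/k) = 1/k → 0.
The limit is 0 for every z, so R = ∞.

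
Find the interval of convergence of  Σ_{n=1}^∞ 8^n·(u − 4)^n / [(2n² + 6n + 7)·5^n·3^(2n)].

By the ratio test, |a_{n+1}/a_n| = [(2n² + 6n + 7)/(2(n+1)² + 6(n+1) + 7)] · 8/(5·9) → 8/45.
Convergence for |u − 4| · 8/45 < 1, i.e. |u − 4| < 45/8. So R = 45/8.
When u = 77/8, the series is dominated by a constant times Σ 1/n², which converges (p = 2 > 1).
At u = -13/8: the series is dominated by a constant times Σ 1/n², which converges (p = 2 > 1).

[-13/8, 77/8]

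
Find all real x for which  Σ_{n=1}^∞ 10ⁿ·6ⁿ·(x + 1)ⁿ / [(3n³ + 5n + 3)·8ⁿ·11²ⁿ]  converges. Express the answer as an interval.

[-257/15, 227/15]

Ratio test: |a_{n+1}/a_n| = [(3n³ + 5n + 3)/(3(n+1)³ + 5(n+1) + 3)] · 10·6/(8·121) → 15/242 as n → ∞.
Hence the series converges for |x + 1| < 1/(15/242) = 242/15, so the radius of convergence is 242/15.
At x = 227/15: the terms are on the order of 1/n³, so the series converges absolutely by comparison with the p-series (p = 3 > 1).
When x = -257/15, the series is dominated by a constant times Σ 1/n³, which converges (p = 3 > 1).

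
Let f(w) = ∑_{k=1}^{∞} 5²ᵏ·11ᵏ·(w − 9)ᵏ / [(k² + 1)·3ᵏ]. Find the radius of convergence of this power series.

By the ratio test, |a_{k+1}/a_k| = [(k² + 1)/((k+1)² + 1)] · 25·11/3 → 275/3.
Convergence for |w − 9| · 275/3 < 1, i.e. |w − 9| < 3/275. So R = 3/275.

R = 3/275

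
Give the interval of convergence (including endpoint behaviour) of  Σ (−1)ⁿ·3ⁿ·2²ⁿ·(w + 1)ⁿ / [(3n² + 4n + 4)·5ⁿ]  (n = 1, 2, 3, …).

Ratio test: |a_{n+1}/a_n| = [(3n² + 4n + 4)/(3(n+1)² + 4(n+1) + 4)] · 3·4/5 → 12/5 as n → ∞.
Hence the series converges for |w + 1| < 1/(12/5) = 5/12, so the radius of convergence is 5/12.
When w = -7/12, the terms are on the order of 1/n², so the series converges absolutely by comparison with the p-series (p = 2 > 1).
Check w = -17/12: absolute convergence follows by limit comparison with Σ 1/n².

[-17/12, -7/12]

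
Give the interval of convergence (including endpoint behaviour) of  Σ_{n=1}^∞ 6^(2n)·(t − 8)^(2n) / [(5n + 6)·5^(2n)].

(43/6, 53/6)

Apply the ratio test: |a_{n+1}| / |a_n| = [(5n + 6)/(5(n+1) + 6)] · 36/25, which tends to 36/25 as n → ∞.
Since the exponent of (t − 8) increases by 2 each term, convergence requires |t − 8|² < 25/36, hence R = 5/6.
Check t = 53/6: the terms behave like c/n; limit comparison with the harmonic series gives divergence.
At t = 43/6: comparison with the harmonic series Σ 1/n shows the series diverges.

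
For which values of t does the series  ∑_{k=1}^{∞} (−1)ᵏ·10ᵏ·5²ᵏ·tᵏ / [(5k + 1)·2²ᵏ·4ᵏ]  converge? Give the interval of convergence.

(-8/125, 8/125]

The ratio of consecutive coefficients is [(5k + 1)/(5(k+1) + 1)] · 10·25/(4·4) → 125/8.
Hence the series converges for |t| < 1/(125/8) = 8/125, so the radius of convergence is 8/125.
At t = 8/125: the terms alternate in sign and decrease monotonically to 0 in absolute value (size ~ c/k), so the alternating series test gives convergence.
Endpoint t = -8/125: the terms behave like c/k; limit comparison with the harmonic series gives divergence.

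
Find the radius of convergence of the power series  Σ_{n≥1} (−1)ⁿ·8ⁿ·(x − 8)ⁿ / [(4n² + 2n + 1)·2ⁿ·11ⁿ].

R = 11/4

The ratio of consecutive coefficients is [(4n² + 2n + 1)/(4(n+1)² + 2(n+1) + 1)] · 8/(2·11) → 4/11.
Thus R = 1/(4/11) = 11/4.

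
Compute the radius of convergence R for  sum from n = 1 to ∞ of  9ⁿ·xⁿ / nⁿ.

R = ∞

Applying the root test, |a_n|^(1/n) = 9/n → 0.
Since the n-th root of |a_n| tends to 0, the series converges for all real x; R = ∞.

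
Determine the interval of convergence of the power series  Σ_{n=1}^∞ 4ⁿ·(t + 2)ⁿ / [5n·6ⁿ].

[-7/2, -1/2)

Apply the ratio test: |a_{n+1}| / |a_n| = [5n/5(n+1)] · 4/6, which tends to 2/3 as n → ∞.
Convergence for |t + 2| · 2/3 < 1, i.e. |t + 2| < 3/2. So R = 3/2.
Check t = -1/2: the terms behave like c/n; limit comparison with the harmonic series gives divergence.
When t = -7/2, an alternating series whose terms decrease to 0 in absolute value, so it converges by the Leibniz criterion.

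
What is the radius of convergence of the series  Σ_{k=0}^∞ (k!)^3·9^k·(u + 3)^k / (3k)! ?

Ratio test: |a_{k+1}/a_k| = (k+1)³/[(3k+1)·(3k+2)·(3k+3)] · 9 → 1/3 as k → ∞.
Convergence for |u + 3| · 1/3 < 1, i.e. |u + 3| < 3. So R = 3.

R = 3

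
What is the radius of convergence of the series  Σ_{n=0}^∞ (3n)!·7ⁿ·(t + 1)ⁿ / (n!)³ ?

Ratio test: |a_{n+1}/a_n| = (3n+1)·(3n+2)·(3n+3)/(n+1)³ · 7 → 189 as n → ∞.
Thus R = 1/(189) = 1/189.

R = 1/189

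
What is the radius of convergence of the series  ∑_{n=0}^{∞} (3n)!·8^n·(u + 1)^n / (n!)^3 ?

R = 1/216

Apply the ratio test: |a_{n+1}| / |a_n| = (3n+1)·(3n+2)·(3n+3)/(n+1)³ · 8, which tends to 216 as n → ∞.
The series converges when 216 · |u + 1| < 1, giving R = 1/216.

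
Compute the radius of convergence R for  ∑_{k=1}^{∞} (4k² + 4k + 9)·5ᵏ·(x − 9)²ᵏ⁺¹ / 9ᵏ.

R = 3√5/5

By the ratio test, |a_{k+1}/a_k| = [(4(k+1)² + 4(k+1) + 9)/(4k² + 4k + 9)] · 5/9 → 5/9.
Writing y = (x − 9)², the series in y has radius 9/5, so |x − 9| < √(9/5) and R = 3√5/5.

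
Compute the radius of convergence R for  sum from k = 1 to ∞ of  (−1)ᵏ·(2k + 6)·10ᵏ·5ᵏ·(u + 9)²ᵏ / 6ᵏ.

Ratio test: |a_{k+1}/a_k| = [(2(k+1) + 6)/(2k + 6)] · 10·5/6 → 25/3 as k → ∞.
Since the exponent of (u + 9) increases by 2 each term, convergence requires |u + 9|² < 3/25, hence R = √3/5.

R = √3/5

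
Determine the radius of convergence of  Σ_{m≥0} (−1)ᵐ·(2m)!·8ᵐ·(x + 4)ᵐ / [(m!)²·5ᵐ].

Apply the ratio test: |a_{m+1}| / |a_m| = (2m+1)·(2m+2)/(m+1)² · 8/5, which tends to 32/5 as m → ∞.
Hence the series converges for |x + 4| < 1/(32/5) = 5/32, so the radius of convergence is 5/32.

R = 5/32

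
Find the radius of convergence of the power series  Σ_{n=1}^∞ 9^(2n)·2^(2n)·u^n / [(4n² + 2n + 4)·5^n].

R = 5/324

The ratio of consecutive coefficients is [(4n² + 2n + 4)/(4(n+1)² + 2(n+1) + 4)] · 81·4/5 → 324/5.
Thus R = 1/(324/5) = 5/324.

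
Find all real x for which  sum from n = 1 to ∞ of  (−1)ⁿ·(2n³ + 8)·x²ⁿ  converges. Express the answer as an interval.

(-1, 1)

By the ratio test, |a_{n+1}/a_n| = (2(n+1)³ + 8)/(2n³ + 8) → 1.
Since the exponent of x increases by 2 each term, convergence requires |x|² < 1, hence R = 1.
At x = 1: the n-th term does not approach 0; divergence by the term test.
Check x = -1: the n-th term does not approach 0; divergence by the term test.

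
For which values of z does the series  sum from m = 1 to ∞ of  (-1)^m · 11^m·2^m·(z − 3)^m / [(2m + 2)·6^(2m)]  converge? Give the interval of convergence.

Ratio test: |a_{m+1}/a_m| = [(2m + 2)/(2(m+1) + 2)] · 11·2/36 → 11/18 as m → ∞.
Thus R = 1/(11/18) = 18/11.
Endpoint z = 51/11: an alternating series whose terms decrease to 0 in absolute value, so it converges by the Leibniz criterion.
When z = 15/11, the terms behave like c/m; limit comparison with the harmonic series gives divergence.

(15/11, 51/11]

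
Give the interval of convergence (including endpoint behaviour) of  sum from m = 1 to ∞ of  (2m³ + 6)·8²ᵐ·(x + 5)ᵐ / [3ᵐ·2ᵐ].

(-163/32, -157/32)

By the ratio test, |a_{m+1}/a_m| = [(2(m+1)³ + 6)/(2m³ + 6)] · 64/(3·2) → 32/3.
The series converges when 32/3 · |x + 5| < 1, giving R = 3/32.
Check x = -157/32: the terms have absolute value of order m³, which does not tend to 0, so the series diverges by the divergence test.
Endpoint x = -163/32: the terms have absolute value of order m³, which does not tend to 0, so the series diverges by the divergence test.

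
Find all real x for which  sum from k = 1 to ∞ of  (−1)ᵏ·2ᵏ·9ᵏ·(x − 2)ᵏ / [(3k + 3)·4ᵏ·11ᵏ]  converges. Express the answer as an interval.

The ratio of consecutive coefficients is [(3k + 3)/(3(k+1) + 3)] · 2·9/(4·11) → 9/22.
Convergence for |x − 2| · 9/22 < 1, i.e. |x − 2| < 22/9. So R = 22/9.
Endpoint x = 40/9: an alternating series whose terms decrease to 0 in absolute value, so it converges by the Leibniz criterion.
Endpoint x = -4/9: comparison with the harmonic series Σ 1/k shows the series diverges.

(-4/9, 40/9]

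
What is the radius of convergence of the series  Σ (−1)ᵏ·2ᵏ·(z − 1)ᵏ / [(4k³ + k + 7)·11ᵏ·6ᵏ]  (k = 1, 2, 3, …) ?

R = 33

Apply the ratio test: |a_{k+1}| / |a_k| = [(4k³ + k + 7)/(4(k+1)³ + (k+1) + 7)] · 2/(11·6), which tends to 1/33 as k → ∞.
Hence the series converges for |z − 1| < 1/(1/33) = 33, so the radius of convergence is 33.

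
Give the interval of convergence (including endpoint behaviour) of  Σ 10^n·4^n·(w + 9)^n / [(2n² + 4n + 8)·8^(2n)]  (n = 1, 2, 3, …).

By the ratio test, |a_{n+1}/a_n| = [(2n² + 4n + 8)/(2(n+1)² + 4(n+1) + 8)] · 10·4/64 → 5/8.
Hence the series converges for |w + 9| < 1/(5/8) = 8/5, so the radius of convergence is 8/5.
When w = -37/5, the terms are on the order of 1/n², so the series converges absolutely by comparison with the p-series (p = 2 > 1).
Endpoint w = -53/5: absolute convergence follows by limit comparison with Σ 1/n².

[-53/5, -37/5]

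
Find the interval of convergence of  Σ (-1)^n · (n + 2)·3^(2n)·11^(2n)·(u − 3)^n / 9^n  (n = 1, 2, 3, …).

(362/121, 364/121)

Ratio test: |a_{n+1}/a_n| = [((n+1) + 2)/(n + 2)] · 9·121/9 → 121 as n → ∞.
Hence the series converges for |u − 3| < 1/(121) = 1/121, so the radius of convergence is 1/121.
At u = 364/121: the terms have absolute value of order n, which does not tend to 0, so the series diverges by the divergence test.
Endpoint u = 362/121: the n-th term does not approach 0; divergence by the term test.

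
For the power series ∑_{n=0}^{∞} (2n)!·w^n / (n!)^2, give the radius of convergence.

R = 1/4

Apply the ratio test: |a_{n+1}| / |a_n| = (2n+1)·(2n+2)/(n+1)², which tends to 4 as n → ∞.
Thus R = 1/(4) = 1/4.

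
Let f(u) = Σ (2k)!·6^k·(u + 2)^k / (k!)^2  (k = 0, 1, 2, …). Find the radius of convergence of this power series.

Apply the ratio test: |a_{k+1}| / |a_k| = (2k+1)·(2k+2)/(k+1)² · 6, which tends to 24 as k → ∞.
Thus R = 1/(24) = 1/24.

R = 1/24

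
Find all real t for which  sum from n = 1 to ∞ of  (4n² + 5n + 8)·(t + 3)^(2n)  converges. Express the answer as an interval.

(-4, -2)

Ratio test: |a_{n+1}/a_n| = (4(n+1)² + 5(n+1) + 8)/(4n² + 5n + 8) → 1 as n → ∞.
Since the exponent of (t + 3) increases by 2 each term, convergence requires |t + 3|² < 1, hence R = 1.
When t = -2, the terms have absolute value of order n², which does not tend to 0, so the series diverges by the divergence test.
When t = -4, the terms do not tend to 0, so the series diverges.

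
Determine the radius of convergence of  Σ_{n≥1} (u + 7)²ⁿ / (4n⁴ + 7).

R = 1

By the ratio test, |a_{n+1}/a_n| = (4n⁴ + 7)/(4(n+1)⁴ + 7) → 1.
Writing y = (u + 7)², the series in y has radius 1, so |u + 7| < √(1) = 1 and R = 1.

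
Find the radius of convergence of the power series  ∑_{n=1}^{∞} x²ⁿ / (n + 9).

Ratio test: |a_{n+1}/a_n| = (n + 9)/((n+1) + 9) → 1 as n → ∞.
Writing y = x², the series in y has radius 1, so |x| < √(1) = 1 and R = 1.

R = 1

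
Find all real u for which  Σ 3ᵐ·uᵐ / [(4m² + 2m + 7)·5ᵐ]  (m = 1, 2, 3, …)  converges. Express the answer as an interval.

By the ratio test, |a_{m+1}/a_m| = [(4m² + 2m + 7)/(4(m+1)² + 2(m+1) + 7)] · 3/5 → 3/5.
Hence the series converges for |u| < 1/(3/5) = 5/3, so the radius of convergence is 5/3.
Endpoint u = 5/3: the terms are on the order of 1/m², so the series converges absolutely by comparison with the p-series (p = 2 > 1).
Endpoint u = -5/3: the series is dominated by a constant times Σ 1/m², which converges (p = 2 > 1).

[-5/3, 5/3]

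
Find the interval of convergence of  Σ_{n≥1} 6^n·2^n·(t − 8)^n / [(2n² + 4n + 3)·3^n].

[31/4, 33/4]

Apply the ratio test: |a_{n+1}| / |a_n| = [(2n² + 4n + 3)/(2(n+1)² + 4(n+1) + 3)] · 6·2/3, which tends to 4 as n → ∞.
Thus R = 1/(4) = 1/4.
When t = 33/4, the series is dominated by a constant times Σ 1/n², which converges (p = 2 > 1).
Check t = 31/4: the series is dominated by a constant times Σ 1/n², which converges (p = 2 > 1).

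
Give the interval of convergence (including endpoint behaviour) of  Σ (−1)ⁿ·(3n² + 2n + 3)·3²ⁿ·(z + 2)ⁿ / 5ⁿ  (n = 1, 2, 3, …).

(-23/9, -13/9)

Apply the ratio test: |a_{n+1}| / |a_n| = [(3(n+1)² + 2(n+1) + 3)/(3n² + 2n + 3)] · 9/5, which tends to 9/5 as n → ∞.
Thus R = 1/(9/5) = 5/9.
Endpoint z = -13/9: the n-th term does not approach 0; divergence by the term test.
When z = -23/9, the n-th term does not approach 0; divergence by the term test.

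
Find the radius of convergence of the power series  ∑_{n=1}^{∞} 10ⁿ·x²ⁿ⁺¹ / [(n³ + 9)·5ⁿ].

R = √2/2

By the ratio test, |a_{n+1}/a_n| = [(n³ + 9)/((n+1)³ + 9)] · 10/5 → 2.
Successive powers of x differ by 2, so the series converges when |x|² · 2 < 1, i.e. |x| < √(1/2). So R = √2/2.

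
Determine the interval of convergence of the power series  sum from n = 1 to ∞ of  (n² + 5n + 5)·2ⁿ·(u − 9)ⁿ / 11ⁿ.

By the ratio test, |a_{n+1}/a_n| = [((n+1)² + 5(n+1) + 5)/(n² + 5n + 5)] · 2/11 → 2/11.
Thus R = 1/(2/11) = 11/2.
At u = 29/2: the terms do not tend to 0, so the series diverges.
Endpoint u = 7/2: the n-th term does not approach 0; divergence by the term test.

(7/2, 29/2)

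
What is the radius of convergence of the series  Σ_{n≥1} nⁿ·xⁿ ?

Root test: |a_n|^(1/n) = n → ∞.
Since the n-th root of |a_n| is unbounded, the series converges only at x = 0; R = 0.

R = 0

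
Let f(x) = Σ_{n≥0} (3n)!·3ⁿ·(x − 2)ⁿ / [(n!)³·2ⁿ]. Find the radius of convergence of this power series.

R = 2/81

Ratio test: |a_{n+1}/a_n| = (3n+1)·(3n+2)·(3n+3)/(n+1)³ · 3/2 → 81/2 as n → ∞.
Convergence for |x − 2| · 81/2 < 1, i.e. |x − 2| < 2/81. So R = 2/81.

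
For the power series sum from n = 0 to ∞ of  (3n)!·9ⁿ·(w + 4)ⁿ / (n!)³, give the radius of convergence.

R = 1/243

By the ratio test, |a_{n+1}/a_n| = (3n+1)·(3n+2)·(3n+3)/(n+1)³ · 9 → 243.
Thus R = 1/(243) = 1/243.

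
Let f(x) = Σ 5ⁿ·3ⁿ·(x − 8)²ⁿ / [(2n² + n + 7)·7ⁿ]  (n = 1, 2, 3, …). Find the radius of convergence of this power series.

R = √105/15

Ratio test: |a_{n+1}/a_n| = [(2n² + n + 7)/(2(n+1)² + (n+1) + 7)] · 5·3/7 → 15/7 as n → ∞.
Writing y = (x − 8)², the series in y has radius 7/15, so |x − 8| < √(7/15) and R = √105/15.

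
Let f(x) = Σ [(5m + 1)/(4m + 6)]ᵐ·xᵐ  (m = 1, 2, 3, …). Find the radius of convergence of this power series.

Root test: |a_m|^(1/m) = (5m + 1)/(4m + 6) → 5/4.
Convergence for |x| · 5/4 < 1, i.e. |x| < 4/5. So R = 4/5.

R = 4/5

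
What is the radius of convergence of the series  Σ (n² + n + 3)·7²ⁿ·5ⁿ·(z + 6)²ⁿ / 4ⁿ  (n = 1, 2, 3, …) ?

Ratio test: |a_{n+1}/a_n| = [((n+1)² + (n+1) + 3)/(n² + n + 3)] · 49·5/4 → 245/4 as n → ∞.
Successive powers of (z + 6) differ by 2, so the series converges when |z + 6|² · 245/4 < 1, i.e. |z + 6| < √(4/245). So R = 2√5/35.

R = 2√5/35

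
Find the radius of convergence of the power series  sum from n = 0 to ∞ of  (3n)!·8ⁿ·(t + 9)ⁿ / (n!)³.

The ratio of consecutive coefficients is (3n+1)·(3n+2)·(3n+3)/(n+1)³ · 8 → 216.
Convergence for |t + 9| · 216 < 1, i.e. |t + 9| < 1/216. So R = 1/216.

R = 1/216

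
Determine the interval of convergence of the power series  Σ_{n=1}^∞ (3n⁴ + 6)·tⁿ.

Apply the ratio test: |a_{n+1}| / |a_n| = (3(n+1)⁴ + 6)/(3n⁴ + 6), which tends to 1 as n → ∞.
So the series converges when |t| < 1 and diverges when |t| > 1; R = 1.
When t = 1, the terms have absolute value of order n⁴, which does not tend to 0, so the series diverges by the divergence test.
Endpoint t = -1: the terms have absolute value of order n⁴, which does not tend to 0, so the series diverges by the divergence test.

(-1, 1)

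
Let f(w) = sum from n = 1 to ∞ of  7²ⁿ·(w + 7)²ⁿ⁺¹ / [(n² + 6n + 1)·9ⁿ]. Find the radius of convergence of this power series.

Ratio test: |a_{n+1}/a_n| = [(n² + 6n + 1)/((n+1)² + 6(n+1) + 1)] · 49/9 → 49/9 as n → ∞.
Successive powers of (w + 7) differ by 2, so the series converges when |w + 7|² · 49/9 < 1, i.e. |w + 7| < √(9/49) = 3/7. So R = 3/7.

R = 3/7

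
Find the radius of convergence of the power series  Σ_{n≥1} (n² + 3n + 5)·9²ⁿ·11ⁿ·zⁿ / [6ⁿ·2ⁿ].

Apply the ratio test: |a_{n+1}| / |a_n| = [((n+1)² + 3(n+1) + 5)/(n² + 3n + 5)] · 81·11/(6·2), which tends to 297/4 as n → ∞.
Convergence for |z| · 297/4 < 1, i.e. |z| < 4/297. So R = 4/297.

R = 4/297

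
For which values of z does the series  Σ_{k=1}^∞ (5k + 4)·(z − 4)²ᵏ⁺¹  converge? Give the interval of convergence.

By the ratio test, |a_{k+1}/a_k| = (5(k+1) + 4)/(5k + 4) → 1.
Since the exponent of (z − 4) increases by 2 each term, convergence requires |z − 4|² < 1, hence R = 1.
Endpoint z = 5: the terms have absolute value of order k, which does not tend to 0, so the series diverges by the divergence test.
Check z = 3: the terms do not tend to 0, so the series diverges.

(3, 5)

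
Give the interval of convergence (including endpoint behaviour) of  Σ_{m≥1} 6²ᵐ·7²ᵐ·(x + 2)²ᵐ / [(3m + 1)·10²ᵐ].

The ratio of consecutive coefficients is [(3m + 1)/(3(m+1) + 1)] · 36·49/100 → 441/25.
Successive powers of (x + 2) differ by 2, so the series converges when |x + 2|² · 441/25 < 1, i.e. |x + 2| < √(25/441) = 5/21. So R = 5/21.
At x = -37/21: the terms are asymptotic to a nonzero constant times 1/m, so the series diverges by limit comparison with Σ 1/m.
When x = -47/21, comparison with the harmonic series Σ 1/m shows the series diverges.

(-47/21, -37/21)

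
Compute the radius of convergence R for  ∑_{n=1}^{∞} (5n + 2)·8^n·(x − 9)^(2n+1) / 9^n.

R = 3√2/4

Ratio test: |a_{n+1}/a_n| = [(5(n+1) + 2)/(5n + 2)] · 8/9 → 8/9 as n → ∞.
Writing y = (x − 9)², the series in y has radius 9/8, so |x − 9| < √(9/8) and R = 3√2/4.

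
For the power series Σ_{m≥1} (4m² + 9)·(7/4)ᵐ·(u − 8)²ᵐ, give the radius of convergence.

By the ratio test, |a_{m+1}/a_m| = [(4(m+1)² + 9)/(4m² + 9)] · 7/4 → 7/4.
Successive powers of (u − 8) differ by 2, so the series converges when |u − 8|² · 7/4 < 1, i.e. |u − 8| < √(4/7). So R = 2√7/7.

R = 2√7/7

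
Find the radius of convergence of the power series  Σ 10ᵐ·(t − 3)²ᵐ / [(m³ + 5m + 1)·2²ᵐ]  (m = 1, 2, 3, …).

R = √10/5

Ratio test: |a_{m+1}/a_m| = [(m³ + 5m + 1)/((m+1)³ + 5(m+1) + 1)] · 10/4 → 5/2 as m → ∞.
Since the exponent of (t − 3) increases by 2 each term, convergence requires |t − 3|² < 2/5, hence R = √10/5.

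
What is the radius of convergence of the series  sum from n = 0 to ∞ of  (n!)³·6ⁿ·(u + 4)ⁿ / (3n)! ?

Apply the ratio test: |a_{n+1}| / |a_n| = (n+1)³/[(3n+1)·(3n+2)·(3n+3)] · 6, which tends to 2/9 as n → ∞.
Convergence for |u + 4| · 2/9 < 1, i.e. |u + 4| < 9/2. So R = 9/2.

R = 9/2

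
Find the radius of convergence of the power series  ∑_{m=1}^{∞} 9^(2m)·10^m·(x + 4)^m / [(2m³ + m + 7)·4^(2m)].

R = 8/405

Apply the ratio test: |a_{m+1}| / |a_m| = [(2m³ + m + 7)/(2(m+1)³ + (m+1) + 7)] · 81·10/16, which tends to 405/8 as m → ∞.
Convergence for |x + 4| · 405/8 < 1, i.e. |x + 4| < 8/405. So R = 8/405.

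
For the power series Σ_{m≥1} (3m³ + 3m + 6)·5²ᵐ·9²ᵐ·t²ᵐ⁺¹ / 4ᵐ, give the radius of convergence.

The ratio of consecutive coefficients is [(3(m+1)³ + 3(m+1) + 6)/(3m³ + 3m + 6)] · 25·81/4 → 2025/4.
Since the exponent of t increases by 2 each term, convergence requires |t|² < 4/2025, hence R = 2/45.

R = 2/45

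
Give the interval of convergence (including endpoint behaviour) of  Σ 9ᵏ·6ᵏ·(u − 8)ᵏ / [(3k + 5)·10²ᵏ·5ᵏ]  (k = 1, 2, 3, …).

By the ratio test, |a_{k+1}/a_k| = [(3k + 5)/(3(k+1) + 5)] · 9·6/(100·5) → 27/250.
Convergence for |u − 8| · 27/250 < 1, i.e. |u − 8| < 250/27. So R = 250/27.
Check u = 466/27: comparison with the harmonic series Σ 1/k shows the series diverges.
When u = -34/27, the terms alternate in sign and decrease monotonically to 0 in absolute value (size ~ c/k), so the alternating series test gives convergence.

[-34/27, 466/27)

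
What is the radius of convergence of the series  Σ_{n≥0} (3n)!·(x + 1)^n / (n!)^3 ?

R = 1/27

Apply the ratio test: |a_{n+1}| / |a_n| = (3n+1)·(3n+2)·(3n+3)/(n+1)³, which tends to 27 as n → ∞.
Thus R = 1/(27) = 1/27.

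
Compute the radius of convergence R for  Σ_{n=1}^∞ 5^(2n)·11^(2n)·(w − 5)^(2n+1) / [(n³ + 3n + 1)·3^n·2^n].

By the ratio test, |a_{n+1}/a_n| = [(n³ + 3n + 1)/((n+1)³ + 3(n+1) + 1)] · 25·121/(3·2) → 3025/6.
Since the exponent of (w − 5) increases by 2 each term, convergence requires |w − 5|² < 6/3025, hence R = √6/55.

R = √6/55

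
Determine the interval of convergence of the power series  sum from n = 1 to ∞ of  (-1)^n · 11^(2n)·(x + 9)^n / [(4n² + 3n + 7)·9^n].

[-1098/121, -1080/121]

Ratio test: |a_{n+1}/a_n| = [(4n² + 3n + 7)/(4(n+1)² + 3(n+1) + 7)] · 121/9 → 121/9 as n → ∞.
The series converges when 121/9 · |x + 9| < 1, giving R = 9/121.
At x = -1080/121: absolute convergence follows by limit comparison with Σ 1/n².
When x = -1098/121, absolute convergence follows by limit comparison with Σ 1/n².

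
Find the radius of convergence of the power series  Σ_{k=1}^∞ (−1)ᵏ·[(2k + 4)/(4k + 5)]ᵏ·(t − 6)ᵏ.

By the Cauchy root test, |a_k|^(1/k) = (2k + 4)/(4k + 5) → 1/2.
Thus R = 1/(1/2) = 2.

R = 2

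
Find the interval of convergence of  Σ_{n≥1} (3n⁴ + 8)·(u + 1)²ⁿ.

Ratio test: |a_{n+1}/a_n| = (3(n+1)⁴ + 8)/(3n⁴ + 8) → 1 as n → ∞.
Successive powers of (u + 1) differ by 2, so the series converges when |u + 1|² · 1 < 1, i.e. |u + 1| < √(1) = 1. So R = 1.
At u = 0: the terms have absolute value of order n⁴, which does not tend to 0, so the series diverges by the divergence test.
When u = -2, the terms have absolute value of order n⁴, which does not tend to 0, so the series diverges by the divergence test.

(-2, 0)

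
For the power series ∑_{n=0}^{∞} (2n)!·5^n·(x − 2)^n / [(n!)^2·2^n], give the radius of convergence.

The ratio of consecutive coefficients is (2n+1)·(2n+2)/(n+1)² · 5/2 → 10.
Thus R = 1/(10) = 1/10.

R = 1/10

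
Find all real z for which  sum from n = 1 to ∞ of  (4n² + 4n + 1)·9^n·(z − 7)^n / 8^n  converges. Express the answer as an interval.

By the ratio test, |a_{n+1}/a_n| = [(4(n+1)² + 4(n+1) + 1)/(4n² + 4n + 1)] · 9/8 → 9/8.
The series converges when 9/8 · |z − 7| < 1, giving R = 8/9.
Endpoint z = 71/9: the n-th term does not approach 0; divergence by the term test.
At z = 55/9: the terms do not tend to 0, so the series diverges.

(55/9, 71/9)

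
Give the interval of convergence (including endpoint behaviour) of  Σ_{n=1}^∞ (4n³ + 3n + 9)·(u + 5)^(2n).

The ratio of consecutive coefficients is (4(n+1)³ + 3(n+1) + 9)/(4n³ + 3n + 9) → 1.
Successive powers of (u + 5) differ by 2, so the series converges when |u + 5|² · 1 < 1, i.e. |u + 5| < √(1) = 1. So R = 1.
When u = -4, the terms have absolute value of order n³, which does not tend to 0, so the series diverges by the divergence test.
Check u = -6: the terms do not tend to 0, so the series diverges.

(-6, -4)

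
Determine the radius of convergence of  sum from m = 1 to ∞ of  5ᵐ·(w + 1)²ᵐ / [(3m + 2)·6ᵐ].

Apply the ratio test: |a_{m+1}| / |a_m| = [(3m + 2)/(3(m+1) + 2)] · 5/6, which tends to 5/6 as m → ∞.
Writing y = (w + 1)², the series in y has radius 6/5, so |w + 1| < √(6/5) and R = √30/5.

R = √30/5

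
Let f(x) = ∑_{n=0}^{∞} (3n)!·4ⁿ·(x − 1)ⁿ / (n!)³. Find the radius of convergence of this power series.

Ratio test: |a_{n+1}/a_n| = (3n+1)·(3n+2)·(3n+3)/(n+1)³ · 4 → 108 as n → ∞.
Thus R = 1/(108) = 1/108.

R = 1/108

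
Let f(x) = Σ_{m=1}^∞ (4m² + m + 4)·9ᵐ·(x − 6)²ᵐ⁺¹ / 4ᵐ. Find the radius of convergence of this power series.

The ratio of consecutive coefficients is [(4(m+1)² + (m+1) + 4)/(4m² + m + 4)] · 9/4 → 9/4.
Successive powers of (x − 6) differ by 2, so the series converges when |x − 6|² · 9/4 < 1, i.e. |x − 6| < √(4/9) = 2/3. So R = 2/3.

R = 2/3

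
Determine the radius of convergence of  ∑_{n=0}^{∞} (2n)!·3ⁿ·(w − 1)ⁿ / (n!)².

R = 1/12

Ratio test: |a_{n+1}/a_n| = (2n+1)·(2n+2)/(n+1)² · 3 → 12 as n → ∞.
The series converges when 12 · |w − 1| < 1, giving R = 1/12.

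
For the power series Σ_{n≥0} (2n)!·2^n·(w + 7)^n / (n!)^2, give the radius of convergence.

R = 1/8

Apply the ratio test: |a_{n+1}| / |a_n| = (2n+1)·(2n+2)/(n+1)² · 2, which tends to 8 as n → ∞.
Convergence for |w + 7| · 8 < 1, i.e. |w + 7| < 1/8. So R = 1/8.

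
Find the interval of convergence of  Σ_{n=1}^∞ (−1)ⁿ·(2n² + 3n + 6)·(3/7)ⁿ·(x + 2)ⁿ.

(-13/3, 1/3)

By the ratio test, |a_{n+1}/a_n| = [(2(n+1)² + 3(n+1) + 6)/(2n² + 3n + 6)] · 3/7 → 3/7.
The series converges when 3/7 · |x + 2| < 1, giving R = 7/3.
Check x = 1/3: the terms do not tend to 0, so the series diverges.
Check x = -13/3: the n-th term does not approach 0; divergence by the term test.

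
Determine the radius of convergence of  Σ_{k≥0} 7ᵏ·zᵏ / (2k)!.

By the ratio test, |a_{k+1}/a_k| = 7 · 1/[(2k+1)·(2k+2)] → 0.
The ratio tends to 0 regardless of z, hence R = ∞.

R = ∞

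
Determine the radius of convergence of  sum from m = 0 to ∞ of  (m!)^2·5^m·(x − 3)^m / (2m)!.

Apply the ratio test: |a_{m+1}| / |a_m| = (m+1)²/[(2m+1)·(2m+2)] · 5, which tends to 5/4 as m → ∞.
Hence the series converges for |x − 3| < 1/(5/4) = 4/5, so the radius of convergence is 4/5.

R = 4/5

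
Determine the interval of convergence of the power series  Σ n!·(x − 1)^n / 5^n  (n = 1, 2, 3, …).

The ratio of consecutive coefficients is (n+1) · 1/5 → ∞.
The terms grow without bound for any (x − 1) ≠ 0, so R = 0 (convergence only at x = 1).

{1}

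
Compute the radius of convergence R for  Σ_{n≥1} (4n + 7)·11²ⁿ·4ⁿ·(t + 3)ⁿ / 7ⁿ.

R = 7/484

Apply the ratio test: |a_{n+1}| / |a_n| = [(4(n+1) + 7)/(4n + 7)] · 121·4/7, which tends to 484/7 as n → ∞.
Thus R = 1/(484/7) = 7/484.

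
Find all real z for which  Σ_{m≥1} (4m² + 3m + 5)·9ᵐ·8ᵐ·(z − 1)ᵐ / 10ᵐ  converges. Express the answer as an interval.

The ratio of consecutive coefficients is [(4(m+1)² + 3(m+1) + 5)/(4m² + 3m + 5)] · 9·8/10 → 36/5.
Convergence for |z − 1| · 36/5 < 1, i.e. |z − 1| < 5/36. So R = 5/36.
Check z = 41/36: the m-th term does not approach 0; divergence by the term test.
Endpoint z = 31/36: the terms do not tend to 0, so the series diverges.

(31/36, 41/36)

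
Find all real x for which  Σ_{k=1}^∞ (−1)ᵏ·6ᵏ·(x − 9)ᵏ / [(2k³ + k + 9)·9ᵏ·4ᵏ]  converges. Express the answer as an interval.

Apply the ratio test: |a_{k+1}| / |a_k| = [(2k³ + k + 9)/(2(k+1)³ + (k+1) + 9)] · 6/(9·4), which tends to 1/6 as k → ∞.
Hence the series converges for |x − 9| < 1/(1/6) = 6, so the radius of convergence is 6.
Endpoint x = 15: the series is dominated by a constant times Σ 1/k³, which converges (p = 3 > 1).
Endpoint x = 3: the series is dominated by a constant times Σ 1/k³, which converges (p = 3 > 1).

[3, 15]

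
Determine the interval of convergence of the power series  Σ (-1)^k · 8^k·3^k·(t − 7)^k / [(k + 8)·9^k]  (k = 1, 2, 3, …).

The ratio of consecutive coefficients is [(k + 8)/((k+1) + 8)] · 8·3/9 → 8/3.
Convergence for |t − 7| · 8/3 < 1, i.e. |t − 7| < 3/8. So R = 3/8.
When t = 59/8, an alternating series whose terms decrease to 0 in absolute value, so it converges by the Leibniz criterion.
At t = 53/8: comparison with the harmonic series Σ 1/k shows the series diverges.

(53/8, 59/8]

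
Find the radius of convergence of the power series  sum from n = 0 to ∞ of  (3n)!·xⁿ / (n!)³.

R = 1/27

Apply the ratio test: |a_{n+1}| / |a_n| = (3n+1)·(3n+2)·(3n+3)/(n+1)³, which tends to 27 as n → ∞.
Hence the series converges for |x| < 1/(27) = 1/27, so the radius of convergence is 1/27.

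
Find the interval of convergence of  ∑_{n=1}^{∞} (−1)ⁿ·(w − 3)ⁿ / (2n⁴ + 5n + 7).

[2, 4]

The ratio of consecutive coefficients is (2n⁴ + 5n + 7)/(2(n+1)⁴ + 5(n+1) + 7) → 1.
Convergence for |w − 3| < 1, so R = 1.
When w = 4, the series is dominated by a constant times Σ 1/n⁴, which converges (p = 4 > 1).
When w = 2, absolute convergence follows by limit comparison with Σ 1/n⁴.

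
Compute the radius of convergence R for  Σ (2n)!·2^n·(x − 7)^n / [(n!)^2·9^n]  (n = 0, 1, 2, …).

R = 9/8

Ratio test: |a_{n+1}/a_n| = (2n+1)·(2n+2)/(n+1)² · 2/9 → 8/9 as n → ∞.
Convergence for |x − 7| · 8/9 < 1, i.e. |x − 7| < 9/8. So R = 9/8.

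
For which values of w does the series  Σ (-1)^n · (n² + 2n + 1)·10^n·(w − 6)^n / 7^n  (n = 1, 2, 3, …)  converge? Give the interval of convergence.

Apply the ratio test: |a_{n+1}| / |a_n| = [((n+1)² + 2(n+1) + 1)/(n² + 2n + 1)] · 10/7, which tends to 10/7 as n → ∞.
Hence the series converges for |w − 6| < 1/(10/7) = 7/10, so the radius of convergence is 7/10.
Check w = 67/10: the terms have absolute value of order n², which does not tend to 0, so the series diverges by the divergence test.
At w = 53/10: the n-th term does not approach 0; divergence by the term test.

(53/10, 67/10)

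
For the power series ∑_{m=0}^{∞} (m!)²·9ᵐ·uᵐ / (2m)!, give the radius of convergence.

The ratio of consecutive coefficients is (m+1)²/[(2m+1)·(2m+2)] · 9 → 9/4.
Convergence for |u| · 9/4 < 1, i.e. |u| < 4/9. So R = 4/9.

R = 4/9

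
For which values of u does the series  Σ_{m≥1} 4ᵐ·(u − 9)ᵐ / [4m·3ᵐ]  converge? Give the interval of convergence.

Ratio test: |a_{m+1}/a_m| = [4m/4(m+1)] · 4/3 → 4/3 as m → ∞.
The series converges when 4/3 · |u − 9| < 1, giving R = 3/4.
When u = 39/4, the terms behave like c/m; limit comparison with the harmonic series gives divergence.
When u = 33/4, convergence follows from the alternating series test (terms decrease monotonically to 0).

[33/4, 39/4)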